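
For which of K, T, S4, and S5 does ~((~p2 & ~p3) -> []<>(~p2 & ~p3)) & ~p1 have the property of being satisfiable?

S4-tableau for the formula:
1. ~((~p2 & ~p3) -> []<>(~p2 & ~p3)) & ~p1, w0
2. ~((~p2 & ~p3) -> []<>(~p2 & ~p3)), w0
3. ~p1, w0
4. ~p2 & ~p3, w0
5. ~[]<>(~p2 & ~p3), w0
6. ~p2, w0
7. ~p3, w0
8. ~<>(~p2 & ~p3), w1
9. ~(~p2 & ~p3), w1
10. p3, w1
Accessibility: w0Rw0, w0Rw1, w1Rw1
Complete open branch: satisfiable in S4, hence also in K, T (this S4-model is also a K-model and a T-model).
S5-tableau for the formula:
1. ~((~p2 & ~p3) -> []<>(~p2 & ~p3)) & ~p1, w0
2. ~((~p2 & ~p3) -> []<>(~p2 & ~p3)), w0
3. ~p1, w0
4. ~p2 & ~p3, w0
5. ~[]<>(~p2 & ~p3), w0
6. ~p2, w0
7. ~p3, w0
8. ~<>(~p2 & ~p3), w1
9. ~(~p2 & ~p3), w0
10. ~(~p2 & ~p3), w1
11. p3, w0
Accessibility: w0Rw0, w0Rw1, w1Rw0, w1Rw1
Branch closes: p3 and ~p3 both at w0.
Every branch closes (one shown): unsatisfiable in S5.

K, T, S4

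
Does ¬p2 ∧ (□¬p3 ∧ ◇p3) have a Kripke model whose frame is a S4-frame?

1. ¬p2 ∧ (□¬p3 ∧ ◇p3), u
2. ¬p2, u
3. □¬p3 ∧ ◇p3, u
4. □¬p3, u
5. ◇p3, u
6. ¬p3, u
7. p3, v
8. ¬p3, v
Accessibility: uRu, uRv, vRv
Branch closes: p3 and ¬p3 both at v.
Every branch closes; the branch above is one of them.

Unsatisfiable (every branch closes)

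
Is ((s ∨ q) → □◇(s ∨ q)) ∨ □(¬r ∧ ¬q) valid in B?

Yes, valid

Tableau for the negation ¬(((s ∨ q) → □◇(s ∨ q)) ∨ □(¬r ∧ ¬q)):
1. ¬(((s ∨ q) → □◇(s ∨ q)) ∨ □(¬r ∧ ¬q)), 0
2. ¬((s ∨ q) → □◇(s ∨ q)), 0   [¬∨-rule on 1]
3. ¬□(¬r ∧ ¬q), 0   [¬∨-rule on 1]
4. s ∨ q, 0   [¬→-rule on 2]
5. ¬□◇(s ∨ q), 0   [¬→-rule on 2]
6. q, 0   [∨-rule on 4 (branches; this branch)]
7. ¬(¬r ∧ ¬q), 1   [¬□-rule on 3: fresh world 1, 0R1]
8. q, 1   [¬∧-rule on 7 (branches; this branch)]
9. ¬◇(s ∨ q), 2   [¬□-rule on 5: fresh world 2, 0R2]
10. ¬(s ∨ q), 0   [¬◇-rule on 9 via 2R0]
11. ¬s, 0   [¬∨-rule on 10]
12. ¬q, 0   [¬∨-rule on 10]
Accessibility: 0R0, 0R1, 0R2, 1R0, 1R1, 2R0, 2R2
Branch closes: q and ¬q both at 0.
Every branch of the negation's tableau closes; the branch above is one of them.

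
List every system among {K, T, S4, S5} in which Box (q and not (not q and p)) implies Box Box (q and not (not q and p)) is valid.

S4, S5

S4-tableau for the negation not (Box (q and not (not q and p)) implies Box Box (q and not (not q and p))):
1. not (Box (q and not (not q and p)) implies Box Box (q and not (not q and p))), u
2. Box (q and not (not q and p)), u
3. not Box Box (q and not (not q and p)), u
4. q and not (not q and p), u
5. q, u
6. not (not q and p), u
7. not p, u
8. not Box (q and not (not q and p)), v
9. q and not (not q and p), v
10. q, v
11. not (not q and p), v
12. not p, v
13. not (q and not (not q and p)), w
14. q and not (not q and p), w
15. q, w
16. not (not q and p), w
17. not q and p, w
18. not q, w
19. p, w
Accessibility: uRu, uRv, uRw, vRv, vRw, wRw
Branch closes: q and not q both at w.
Every branch closes (one shown): valid in S4, hence also in S5 (every theorem of S4 is a theorem of S5).
T-tableau for the negation not (Box (q and not (not q and p)) implies Box Box (q and not (not q and p))):
1. not (Box (q and not (not q and p)) implies Box Box (q and not (not q and p))), u
2. Box (q and not (not q and p)), u
3. not Box Box (q and not (not q and p)), u
4. q and not (not q and p), u
5. q, u
6. not (not q and p), u
7. not p, u
8. not Box (q and not (not q and p)), v
9. q and not (not q and p), v
10. q, v
11. not (not q and p), v
12. not p, v
13. not (q and not (not q and p)), w
14. not q and p, w
15. not q, w
16. p, w
Accessibility: uRu, uRv, vRv, vRw, wRw
Complete open branch: countermodel on a T-frame, so not valid in T, nor in K (the same frame is also a K-frame).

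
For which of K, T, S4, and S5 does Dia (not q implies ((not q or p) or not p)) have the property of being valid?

T, S4, S5

K-tableau for the negation not Dia (not q implies ((not q or p) or not p)):
1. not Dia (not q implies ((not q or p) or not p)), w0
Complete open branch: countermodel on a K-frame, so not valid in K.
T-tableau for the negation not Dia (not q implies ((not q or p) or not p)):
1. not Dia (not q implies ((not q or p) or not p)), w0
2. not (not q implies ((not q or p) or not p)), w0
3. not q, w0
4. not ((not q or p) or not p), w0
5. not (not q or p), w0
6. p, w0
7. q, w0
8. not p, w0
Accessibility: w0Rw0
Branch closes: q and not q both at w0.
Every branch closes (one shown): valid in T, hence also in S4, S5 (every theorem of T is a theorem of S4 and S5).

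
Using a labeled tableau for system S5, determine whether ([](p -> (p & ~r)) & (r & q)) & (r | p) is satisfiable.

Satisfiable

1. ([](p -> (p & ~r)) & (r & q)) & (r | p), 0
2. [](p -> (p & ~r)) & (r & q), 0
3. r | p, 0
4. [](p -> (p & ~r)), 0
5. r & q, 0
6. r, 0
7. q, 0
8. p -> (p & ~r), 0
9. ~p, 0
Accessibility: 0R0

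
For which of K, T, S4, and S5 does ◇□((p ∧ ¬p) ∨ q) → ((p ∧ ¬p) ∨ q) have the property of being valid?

S5

S5-tableau for the negation ¬(◇□((p ∧ ¬p) ∨ q) → ((p ∧ ¬p) ∨ q)):
1. ¬(◇□((p ∧ ¬p) ∨ q) → ((p ∧ ¬p) ∨ q)), u
2. ◇□((p ∧ ¬p) ∨ q), u
3. ¬((p ∧ ¬p) ∨ q), u
4. ¬(p ∧ ¬p), u
5. ¬q, u
6. p, u
7. □((p ∧ ¬p) ∨ q), v
8. (p ∧ ¬p) ∨ q, u
9. (p ∧ ¬p) ∨ q, v
10. p ∧ ¬p, u
11. ¬p, u
Accessibility: uRu, uRv, vRu, vRv
Branch closes: p and ¬p both at u.
Every branch closes (one shown): valid in S5.
S4-tableau for the negation ¬(◇□((p ∧ ¬p) ∨ q) → ((p ∧ ¬p) ∨ q)):
1. ¬(◇□((p ∧ ¬p) ∨ q) → ((p ∧ ¬p) ∨ q)), u
2. ◇□((p ∧ ¬p) ∨ q), u
3. ¬((p ∧ ¬p) ∨ q), u
4. ¬(p ∧ ¬p), u
5. ¬q, u
6. p, u
7. □((p ∧ ¬p) ∨ q), v
8. (p ∧ ¬p) ∨ q, v
9. q, v
Accessibility: uRu, uRv, vRv
Complete open branch: countermodel on an S4-frame, so not valid in S4, nor in K, T (the same frame is also a K-frame and a T-frame).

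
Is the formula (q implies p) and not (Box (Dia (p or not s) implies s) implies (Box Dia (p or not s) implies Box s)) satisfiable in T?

No, unsatisfiable

1. (q implies p) and not (Box (Dia (p or not s) implies s) implies (Box Dia (p or not s) implies Box s)), w0
2. q implies p, w0
3. not (Box (Dia (p or not s) implies s) implies (Box Dia (p or not s) implies Box s)), w0
4. Box (Dia (p or not s) implies s), w0
5. not (Box Dia (p or not s) implies Box s), w0
6. Box Dia (p or not s), w0
7. not Box s, w0
8. Dia (p or not s) implies s, w0
9. Dia (p or not s), w0
10. not q, w0
11. not Dia (p or not s), w0
12. not (p or not s), w0
13. not p, w0
14. s, w0
15. not s, w1
16. Dia (p or not s) implies s, w1
17. Dia (p or not s), w1
18. not (p or not s), w1
19. not p, w1
20. s, w1
Accessibility: w0Rw0, w0Rw1, w1Rw1
Branch closes: s and not s both at w1.
All branches of the tableau close; one closing branch shown above.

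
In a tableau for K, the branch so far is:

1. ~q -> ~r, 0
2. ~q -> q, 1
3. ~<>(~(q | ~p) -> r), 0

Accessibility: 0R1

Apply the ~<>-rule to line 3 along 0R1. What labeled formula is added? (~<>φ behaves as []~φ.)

~(~(q | ~p) -> r), 1

~<>φ behaves as []~φ: propagate the negated body to each accessible world.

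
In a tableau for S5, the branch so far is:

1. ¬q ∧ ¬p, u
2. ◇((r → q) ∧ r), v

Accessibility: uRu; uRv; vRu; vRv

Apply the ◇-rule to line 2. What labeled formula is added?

a fresh world w with vRw, and (r → q) ∧ r at w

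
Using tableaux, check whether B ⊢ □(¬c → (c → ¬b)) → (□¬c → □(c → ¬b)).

Valid in B

Tableau for the negation ¬(□(¬c → (c → ¬b)) → (□¬c → □(c → ¬b))):
1. ¬(□(¬c → (c → ¬b)) → (□¬c → □(c → ¬b))), w0
2. □(¬c → (c → ¬b)), w0
3. ¬(□¬c → □(c → ¬b)), w0
4. □¬c, w0
5. ¬□(c → ¬b), w0
6. ¬c → (c → ¬b), w0
7. ¬c, w0
8. c → ¬b, w0
9. ¬b, w0
10. ¬(c → ¬b), w1
11. c, w1
12. b, w1
13. ¬c → (c → ¬b), w1
14. ¬c, w1
Accessibility: w0Rw0, w0Rw1, w1Rw0, w1Rw1
Branch closes: c and ¬c both at w1.
All branches of the negation close; one closing branch shown above.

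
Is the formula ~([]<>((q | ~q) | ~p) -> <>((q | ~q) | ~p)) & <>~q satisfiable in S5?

1. ~([]<>((q | ~q) | ~p) -> <>((q | ~q) | ~p)) & <>~q, u
2. ~([]<>((q | ~q) | ~p) -> <>((q | ~q) | ~p)), u   [&-rule on 1]
3. <>~q, u   [&-rule on 1]
4. []<>((q | ~q) | ~p), u   [~->-rule on 2]
5. ~<>((q | ~q) | ~p), u   [~->-rule on 2]
6. <>((q | ~q) | ~p), u   [[]-rule on 4 via uRu]
7. ~((q | ~q) | ~p), u   [~<>-rule on 5 via uRu]
8. ~(q | ~q), u   [~|-rule on 7]
9. p, u   [~|-rule on 7]
10. ~q, u   [~|-rule on 8]
11. q, u   [~|-rule on 8]
Accessibility: uRu
Branch closes: q and ~q both at u.
(One branch shown.) All branches close.

Unsatisfiable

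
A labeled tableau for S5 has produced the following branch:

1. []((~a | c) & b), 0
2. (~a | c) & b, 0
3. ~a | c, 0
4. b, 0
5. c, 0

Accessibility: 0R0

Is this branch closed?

Open

There is no literal clash: for every atom and world, at most one sign appears.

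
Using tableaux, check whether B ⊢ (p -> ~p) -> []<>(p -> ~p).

Yes, valid

Tableau for the negation ~((p -> ~p) -> []<>(p -> ~p)):
1. ~((p -> ~p) -> []<>(p -> ~p)), u
2. p -> ~p, u   [~->-rule on 1]
3. ~[]<>(p -> ~p), u   [~->-rule on 1]
4. ~p, u   [->-rule on 2 (branches; this branch)]
5. ~<>(p -> ~p), v   [~[]-rule on 3: fresh world v, uRv]
6. ~(p -> ~p), u   [~<>-rule on 5 via vRu]
7. p, u   [~->-rule on 6]
Accessibility: uRu, uRv, vRu, vRv
Branch closes: p and ~p both at u.
Every branch of the negation's tableau closes; the branch above is one of them.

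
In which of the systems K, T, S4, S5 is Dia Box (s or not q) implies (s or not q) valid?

S5

S4-tableau for the negation not (Dia Box (s or not q) implies (s or not q)):
1. not (Dia Box (s or not q) implies (s or not q)), 0
2. Dia Box (s or not q), 0
3. not (s or not q), 0
4. not s, 0
5. q, 0
6. Box (s or not q), 1
7. s or not q, 1
8. not q, 1
Accessibility: 0R0, 0R1, 1R1
Complete open branch: countermodel on an S4-frame, so not valid in S4, nor in K, T (the same frame is also a K-frame and a T-frame).
S5-tableau for the negation not (Dia Box (s or not q) implies (s or not q)):
1. not (Dia Box (s or not q) implies (s or not q)), 0
2. Dia Box (s or not q), 0
3. not (s or not q), 0
4. not s, 0
5. q, 0
6. Box (s or not q), 1
7. s or not q, 0
8. s or not q, 1
9. not q, 0
Accessibility: 0R0, 0R1, 1R0, 1R1
Branch closes: q and not q both at 0.
Every branch closes (one shown): valid in S5.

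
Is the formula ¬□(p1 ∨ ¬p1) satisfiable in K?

1. ¬□(p1 ∨ ¬p1), 0
2. ¬(p1 ∨ ¬p1), 1
3. ¬p1, 1
4. p1, 1
Accessibility: 0R1
Branch closes: p1 and ¬p1 both at 1.
All branches of the tableau close; one closing branch shown above.

Unsatisfiable (every branch closes)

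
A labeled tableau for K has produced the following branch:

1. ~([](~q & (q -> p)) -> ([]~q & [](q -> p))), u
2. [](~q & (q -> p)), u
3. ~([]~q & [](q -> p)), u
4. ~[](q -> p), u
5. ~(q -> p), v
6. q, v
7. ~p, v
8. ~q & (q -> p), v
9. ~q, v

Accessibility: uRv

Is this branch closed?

Both q and ~q appear at v.

Closed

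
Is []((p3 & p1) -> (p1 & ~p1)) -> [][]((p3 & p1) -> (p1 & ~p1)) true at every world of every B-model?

Tableau for the negation ~([]((p3 & p1) -> (p1 & ~p1)) -> [][]((p3 & p1) -> (p1 & ~p1))):
1. ~([]((p3 & p1) -> (p1 & ~p1)) -> [][]((p3 & p1) -> (p1 & ~p1))), 0
2. []((p3 & p1) -> (p1 & ~p1)), 0   [~->-rule on 1]
3. ~[][]((p3 & p1) -> (p1 & ~p1)), 0   [~->-rule on 1]
4. (p3 & p1) -> (p1 & ~p1), 0   [[]-rule on 2 via 0R0]
5. ~(p3 & p1), 0   [->-rule on 4 (branches; this branch)]
6. ~p1, 0   [~&-rule on 5 (branches; this branch)]
7. ~[]((p3 & p1) -> (p1 & ~p1)), 1   [~[]-rule on 3: fresh world 1, 0R1]
8. (p3 & p1) -> (p1 & ~p1), 1   [[]-rule on 2 via 0R1]
9. ~(p3 & p1), 1   [->-rule on 8 (branches; this branch)]
10. ~p1, 1   [~&-rule on 9 (branches; this branch)]
11. ~((p3 & p1) -> (p1 & ~p1)), 2   [~[]-rule on 7: fresh world 2, 1R2]
12. p3 & p1, 2   [~->-rule on 11]
13. ~(p1 & ~p1), 2   [~->-rule on 11]
14. p3, 2   [&-rule on 12]
15. p1, 2   [&-rule on 12]
Accessibility: 0R0, 0R1, 1R0, 1R1, 1R2, 2R1, 2R2
The negation has an open branch (countermodel exists).

Invalid (countermodel exists)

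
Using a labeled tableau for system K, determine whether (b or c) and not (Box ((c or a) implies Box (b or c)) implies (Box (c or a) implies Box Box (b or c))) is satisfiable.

Unsatisfiable (every branch closes)

1. (b or c) and not (Box ((c or a) implies Box (b or c)) implies (Box (c or a) implies Box Box (b or c))), u
2. b or c, u   [and-rule on 1]
3. not (Box ((c or a) implies Box (b or c)) implies (Box (c or a) implies Box Box (b or c))), u   [and-rule on 1]
4. Box ((c or a) implies Box (b or c)), u   [neg-implies-rule on 3]
5. not (Box (c or a) implies Box Box (b or c)), u   [neg-implies-rule on 3]
6. Box (c or a), u   [neg-implies-rule on 5]
7. not Box Box (b or c), u   [neg-implies-rule on 5]
8. c, u   [or-rule on 2 (branches; this branch)]
9. not Box (b or c), v   [neg-Box-rule on 7: fresh world v, uRv]
10. (c or a) implies Box (b or c), v   [Box-rule on 4 via uRv]
11. c or a, v   [Box-rule on 6 via uRv]
12. Box (b or c), v   [implies-rule on 10 (branches; this branch)]
13. a, v   [or-rule on 11 (branches; this branch)]
14. not (b or c), w   [neg-Box-rule on 9: fresh world w, vRw]
15. not b, w   [neg-or-rule on 14]
16. not c, w   [neg-or-rule on 14]
17. b or c, w   [Box-rule on 12 via vRw]
18. c, w   [or-rule on 17 (branches; this branch)]
Accessibility: uRv, vRw
Branch closes: c and not c both at w.
All branches of the tableau close; one closing branch shown above.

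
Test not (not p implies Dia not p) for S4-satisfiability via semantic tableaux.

1. not (not p implies Dia not p), 0
2. not p, 0
3. not Dia not p, 0
4. p, 0
Accessibility: 0R0
Branch closes: p and not p both at 0.
All branches of the tableau close; one closing branch shown above.

Unsatisfiable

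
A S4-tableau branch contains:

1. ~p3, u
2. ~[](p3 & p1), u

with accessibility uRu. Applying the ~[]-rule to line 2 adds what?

a fresh world v with uRv, and ~(p3 & p1) at v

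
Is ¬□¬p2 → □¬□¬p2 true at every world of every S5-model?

Valid

Tableau for the negation ¬(¬□¬p2 → □¬□¬p2):
1. ¬(¬□¬p2 → □¬□¬p2), 0
2. ¬□¬p2, 0   [¬→-rule on 1]
3. ¬□¬□¬p2, 0   [¬→-rule on 1]
4. p2, 1   [¬□-rule on 2: fresh world 1, 0R1]
5. □¬p2, 2   [¬□-rule on 3: fresh world 2, 0R2]
6. ¬p2, 0   [□-rule on 5 via 2R0]
7. ¬p2, 1   [□-rule on 5 via 2R1]
Accessibility: 0R0, 0R1, 0R2, 1R0, 1R1, 1R2, 2R0, 2R1, 2R2
Branch closes: p2 and ¬p2 both at 1.
All branches of the negation close; one closing branch shown above.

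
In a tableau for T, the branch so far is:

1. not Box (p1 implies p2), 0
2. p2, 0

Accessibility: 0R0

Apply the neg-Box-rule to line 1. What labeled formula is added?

a fresh world 1 with 0R1, and not (p1 implies p2) at 1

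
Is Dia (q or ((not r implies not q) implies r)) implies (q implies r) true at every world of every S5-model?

Tableau for the negation not (Dia (q or ((not r implies not q) implies r)) implies (q implies r)):
1. not (Dia (q or ((not r implies not q) implies r)) implies (q implies r)), 0
2. Dia (q or ((not r implies not q) implies r)), 0
3. not (q implies r), 0
4. q, 0
5. not r, 0
6. q or ((not r implies not q) implies r), 1
7. (not r implies not q) implies r, 1
8. r, 1
Accessibility: 0R0, 0R1, 1R0, 1R1
The negation has an open branch (countermodel exists).

No, not valid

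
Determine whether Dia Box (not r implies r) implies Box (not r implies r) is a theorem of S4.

Tableau for the negation not (Dia Box (not r implies r) implies Box (not r implies r)):
1. not (Dia Box (not r implies r) implies Box (not r implies r)), u
2. Dia Box (not r implies r), u   [neg-implies-rule on 1]
3. not Box (not r implies r), u   [neg-implies-rule on 1]
4. Box (not r implies r), v   [Dia-rule on 2: fresh world v, uRv]
5. not r implies r, v   [Box-rule on 4 via vRv]
6. r, v   [implies-rule on 5 (branches; this branch)]
7. not (not r implies r), w   [neg-Box-rule on 3: fresh world w, uRw]
8. not r, w   [neg-implies-rule on 7]
Accessibility: uRu, uRv, uRw, vRv, wRw
The negation has an open branch (countermodel exists).

No, not valid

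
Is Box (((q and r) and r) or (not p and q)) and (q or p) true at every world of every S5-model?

Tableau for the negation not (Box (((q and r) and r) or (not p and q)) and (q or p)):
1. not (Box (((q and r) and r) or (not p and q)) and (q or p)), u
2. not (q or p), u   [neg-and-rule on 1 (branches; this branch)]
3. not q, u   [neg-or-rule on 2]
4. not p, u   [neg-or-rule on 2]
Accessibility: uRu
The negation has an open branch (countermodel exists).

Invalid (countermodel exists)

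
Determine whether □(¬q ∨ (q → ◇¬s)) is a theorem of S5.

Tableau for the negation ¬□(¬q ∨ (q → ◇¬s)):
1. ¬□(¬q ∨ (q → ◇¬s)), 0
2. ¬(¬q ∨ (q → ◇¬s)), 1
3. q, 1
4. ¬(q → ◇¬s), 1
5. ¬◇¬s, 1
6. s, 0
7. s, 1
Accessibility: 0R0, 0R1, 1R0, 1R1
The negation has an open branch (countermodel exists).

Invalid (countermodel exists)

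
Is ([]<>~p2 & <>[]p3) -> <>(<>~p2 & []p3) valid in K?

Tableau for the negation ~(([]<>~p2 & <>[]p3) -> <>(<>~p2 & []p3)):
1. ~(([]<>~p2 & <>[]p3) -> <>(<>~p2 & []p3)), w0
2. []<>~p2 & <>[]p3, w0
3. ~<>(<>~p2 & []p3), w0
4. []<>~p2, w0
5. <>[]p3, w0
6. []p3, w1
7. ~(<>~p2 & []p3), w1
8. <>~p2, w1
9. ~[]p3, w1
10. ~p2, w2
11. p3, w2
12. ~p3, w3
13. p3, w3
Accessibility: w0Rw1, w1Rw2, w1Rw3
Branch closes: p3 and ~p3 both at w3.
All branches of the negation close; one closing branch shown above.

Valid in K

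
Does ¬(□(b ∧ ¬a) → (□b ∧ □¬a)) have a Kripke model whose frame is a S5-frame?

1. ¬(□(b ∧ ¬a) → (□b ∧ □¬a)), w0
2. □(b ∧ ¬a), w0
3. ¬(□b ∧ □¬a), w0
4. b ∧ ¬a, w0
5. b, w0
6. ¬a, w0
7. ¬□¬a, w0
8. a, w1
9. b ∧ ¬a, w1
10. b, w1
11. ¬a, w1
Accessibility: w0Rw0, w0Rw1, w1Rw0, w1Rw1
Branch closes: a and ¬a both at w1.
(One branch shown.) All branches close.

No, unsatisfiable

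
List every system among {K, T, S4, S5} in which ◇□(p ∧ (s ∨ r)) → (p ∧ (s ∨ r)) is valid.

S5

S5-tableau for the negation ¬(◇□(p ∧ (s ∨ r)) → (p ∧ (s ∨ r))):
1. ¬(◇□(p ∧ (s ∨ r)) → (p ∧ (s ∨ r))), u
2. ◇□(p ∧ (s ∨ r)), u
3. ¬(p ∧ (s ∨ r)), u
4. ¬(s ∨ r), u
5. ¬s, u
6. ¬r, u
7. □(p ∧ (s ∨ r)), v
8. p ∧ (s ∨ r), u
9. p, u
10. s ∨ r, u
11. p ∧ (s ∨ r), v
12. p, v
13. s ∨ r, v
14. r, u
Accessibility: uRu, uRv, vRu, vRv
Branch closes: r and ¬r both at u.
Every branch closes (one shown): valid in S5.
S4-tableau for the negation ¬(◇□(p ∧ (s ∨ r)) → (p ∧ (s ∨ r))):
1. ¬(◇□(p ∧ (s ∨ r)) → (p ∧ (s ∨ r))), u
2. ◇□(p ∧ (s ∨ r)), u
3. ¬(p ∧ (s ∨ r)), u
4. ¬(s ∨ r), u
5. ¬s, u
6. ¬r, u
7. □(p ∧ (s ∨ r)), v
8. p ∧ (s ∨ r), v
9. p, v
10. s ∨ r, v
11. r, v
Accessibility: uRu, uRv, vRv
Complete open branch: countermodel on an S4-frame, so not valid in S4, nor in K, T (the same frame is also a K-frame and a T-frame).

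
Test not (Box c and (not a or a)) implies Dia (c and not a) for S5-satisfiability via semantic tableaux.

1. not (Box c and (not a or a)) implies Dia (c and not a), w0
2. Dia (c and not a), w0
3. c and not a, w1
4. c, w1
5. not a, w1
Accessibility: w0Rw0, w0Rw1, w1Rw0, w1Rw1

Yes, satisfiable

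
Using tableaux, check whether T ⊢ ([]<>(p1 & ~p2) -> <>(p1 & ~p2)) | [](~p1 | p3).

Yes, valid

Tableau for the negation ~(([]<>(p1 & ~p2) -> <>(p1 & ~p2)) | [](~p1 | p3)):
1. ~(([]<>(p1 & ~p2) -> <>(p1 & ~p2)) | [](~p1 | p3)), 0
2. ~([]<>(p1 & ~p2) -> <>(p1 & ~p2)), 0
3. ~[](~p1 | p3), 0
4. []<>(p1 & ~p2), 0
5. ~<>(p1 & ~p2), 0
6. <>(p1 & ~p2), 0
7. ~(p1 & ~p2), 0
8. p2, 0
9. ~(~p1 | p3), 1
10. p1, 1
11. ~p3, 1
12. <>(p1 & ~p2), 1
13. ~(p1 & ~p2), 1
14. p2, 1
15. p1 & ~p2, 2
16. p1, 2
17. ~p2, 2
18. <>(p1 & ~p2), 2
19. ~(p1 & ~p2), 2
20. p2, 2
Accessibility: 0R0, 0R1, 0R2, 1R1, 2R2
Branch closes: p2 and ~p2 both at 2.
All branches of the negation close; one closing branch shown above.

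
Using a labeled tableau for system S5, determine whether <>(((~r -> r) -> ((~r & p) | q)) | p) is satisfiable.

Yes, satisfiable

1. <>(((~r -> r) -> ((~r & p) | q)) | p), u
2. ((~r -> r) -> ((~r & p) | q)) | p, v
3. p, v
Accessibility: uRu, uRv, vRu, vRv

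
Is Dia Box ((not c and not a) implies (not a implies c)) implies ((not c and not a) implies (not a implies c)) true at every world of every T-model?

Tableau for the negation not (Dia Box ((not c and not a) implies (not a implies c)) implies ((not c and not a) implies (not a implies c))):
1. not (Dia Box ((not c and not a) implies (not a implies c)) implies ((not c and not a) implies (not a implies c))), u
2. Dia Box ((not c and not a) implies (not a implies c)), u
3. not ((not c and not a) implies (not a implies c)), u
4. not c and not a, u
5. not (not a implies c), u
6. not c, u
7. not a, u
8. Box ((not c and not a) implies (not a implies c)), v
9. (not c and not a) implies (not a implies c), v
10. not a implies c, v
11. c, v
Accessibility: uRu, uRv, vRv
The negation has an open branch (countermodel exists).

No, not valid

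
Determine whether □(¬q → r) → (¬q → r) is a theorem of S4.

Tableau for the negation ¬(□(¬q → r) → (¬q → r)):
1. ¬(□(¬q → r) → (¬q → r)), w0
2. □(¬q → r), w0
3. ¬(¬q → r), w0
4. ¬q, w0
5. ¬r, w0
6. ¬q → r, w0
7. r, w0
Accessibility: w0Rw0
Branch closes: r and ¬r both at w0.
Every branch of the negation's tableau closes; the branch above is one of them.

Valid in S4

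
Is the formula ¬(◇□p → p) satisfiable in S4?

1. ¬(◇□p → p), 0
2. ◇□p, 0   [¬→-rule on 1]
3. ¬p, 0   [¬→-rule on 1]
4. □p, 1   [◇-rule on 2: fresh world 1, 0R1]
5. p, 1   [□-rule on 4 via 1R1]
Accessibility: 0R0, 0R1, 1R1

Satisfiable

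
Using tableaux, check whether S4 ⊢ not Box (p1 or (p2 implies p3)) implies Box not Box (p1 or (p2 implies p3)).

Tableau for the negation not (not Box (p1 or (p2 implies p3)) implies Box not Box (p1 or (p2 implies p3))):
1. not (not Box (p1 or (p2 implies p3)) implies Box not Box (p1 or (p2 implies p3))), u
2. not Box (p1 or (p2 implies p3)), u
3. not Box not Box (p1 or (p2 implies p3)), u
4. not (p1 or (p2 implies p3)), v
5. not p1, v
6. not (p2 implies p3), v
7. p2, v
8. not p3, v
9. Box (p1 or (p2 implies p3)), w
10. p1 or (p2 implies p3), w
11. p2 implies p3, w
12. p3, w
Accessibility: uRu, uRv, uRw, vRv, wRw
The negation has an open branch (countermodel exists).

Not valid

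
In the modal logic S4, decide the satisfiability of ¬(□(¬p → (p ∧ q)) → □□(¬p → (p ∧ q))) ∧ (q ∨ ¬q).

No, unsatisfiable

1. ¬(□(¬p → (p ∧ q)) → □□(¬p → (p ∧ q))) ∧ (q ∨ ¬q), w0
2. ¬(□(¬p → (p ∧ q)) → □□(¬p → (p ∧ q))), w0
3. q ∨ ¬q, w0
4. □(¬p → (p ∧ q)), w0
5. ¬□□(¬p → (p ∧ q)), w0
6. ¬p → (p ∧ q), w0
7. q, w0
8. p ∧ q, w0
9. p, w0
10. ¬□(¬p → (p ∧ q)), w1
11. ¬p → (p ∧ q), w1
12. p ∧ q, w1
13. p, w1
14. q, w1
15. ¬(¬p → (p ∧ q)), w2
16. ¬p, w2
17. ¬(p ∧ q), w2
18. ¬p → (p ∧ q), w2
19. ¬q, w2
20. p ∧ q, w2
21. p, w2
22. q, w2
Accessibility: w0Rw0, w0Rw1, w0Rw2, w1Rw1, w1Rw2, w2Rw2
Branch closes: p and ¬p both at w2.
Every branch closes; the branch above is one of them.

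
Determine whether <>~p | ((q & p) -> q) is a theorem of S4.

Valid

Tableau for the negation ~(<>~p | ((q & p) -> q)):
1. ~(<>~p | ((q & p) -> q)), w0
2. ~<>~p, w0
3. ~((q & p) -> q), w0
4. q & p, w0
5. ~q, w0
6. q, w0
7. p, w0
Accessibility: w0Rw0
Branch closes: q and ~q both at w0.
Every branch of the negation's tableau closes; the branch above is one of them.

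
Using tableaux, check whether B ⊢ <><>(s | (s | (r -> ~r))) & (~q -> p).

Not valid

Tableau for the negation ~(<><>(s | (s | (r -> ~r))) & (~q -> p)):
1. ~(<><>(s | (s | (r -> ~r))) & (~q -> p)), 0
2. ~(~q -> p), 0
3. ~q, 0
4. ~p, 0
Accessibility: 0R0
The negation has an open branch (countermodel exists).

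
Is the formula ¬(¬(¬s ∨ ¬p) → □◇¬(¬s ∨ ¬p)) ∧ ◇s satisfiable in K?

Satisfiable

1. ¬(¬(¬s ∨ ¬p) → □◇¬(¬s ∨ ¬p)) ∧ ◇s, u
2. ¬(¬(¬s ∨ ¬p) → □◇¬(¬s ∨ ¬p)), u
3. ◇s, u
4. ¬(¬s ∨ ¬p), u
5. ¬□◇¬(¬s ∨ ¬p), u
6. s, u
7. p, u
8. s, v
9. ¬◇¬(¬s ∨ ¬p), w
Accessibility: uRv, uRw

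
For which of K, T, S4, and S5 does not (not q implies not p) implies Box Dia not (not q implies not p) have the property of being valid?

S5-tableau for the negation not (not (not q implies not p) implies Box Dia not (not q implies not p)):
1. not (not (not q implies not p) implies Box Dia not (not q implies not p)), w0
2. not (not q implies not p), w0
3. not Box Dia not (not q implies not p), w0
4. not q, w0
5. p, w0
6. not Dia not (not q implies not p), w1
7. not q implies not p, w0
8. not q implies not p, w1
9. not p, w0
Accessibility: w0Rw0, w0Rw1, w1Rw0, w1Rw1
Branch closes: p and not p both at w0.
Every branch closes (one shown): valid in S5.
S4-tableau for the negation not (not (not q implies not p) implies Box Dia not (not q implies not p)):
1. not (not (not q implies not p) implies Box Dia not (not q implies not p)), w0
2. not (not q implies not p), w0
3. not Box Dia not (not q implies not p), w0
4. not q, w0
5. p, w0
6. not Dia not (not q implies not p), w1
7. not q implies not p, w1
8. not p, w1
Accessibility: w0Rw0, w0Rw1, w1Rw1
Complete open branch: countermodel on an S4-frame, so not valid in S4, nor in K, T (the same frame is also a K-frame and a T-frame).

S5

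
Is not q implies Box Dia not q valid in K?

Not valid

Tableau for the negation not (not q implies Box Dia not q):
1. not (not q implies Box Dia not q), w0
2. not q, w0   [neg-implies-rule on 1]
3. not Box Dia not q, w0   [neg-implies-rule on 1]
4. not Dia not q, w1   [neg-Box-rule on 3: fresh world w1, w0Rw1]
Accessibility: w0Rw1
The negation has an open branch (countermodel exists).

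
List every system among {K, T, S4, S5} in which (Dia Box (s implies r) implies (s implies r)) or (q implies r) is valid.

S5-tableau for the negation not ((Dia Box (s implies r) implies (s implies r)) or (q implies r)):
1. not ((Dia Box (s implies r) implies (s implies r)) or (q implies r)), u
2. not (Dia Box (s implies r) implies (s implies r)), u
3. not (q implies r), u
4. Dia Box (s implies r), u
5. not (s implies r), u
6. q, u
7. not r, u
8. s, u
9. Box (s implies r), v
10. s implies r, u
11. s implies r, v
12. r, u
Accessibility: uRu, uRv, vRu, vRv
Branch closes: r and not r both at u.
Every branch closes (one shown): valid in S5.
S4-tableau for the negation not ((Dia Box (s implies r) implies (s implies r)) or (q implies r)):
1. not ((Dia Box (s implies r) implies (s implies r)) or (q implies r)), u
2. not (Dia Box (s implies r) implies (s implies r)), u
3. not (q implies r), u
4. Dia Box (s implies r), u
5. not (s implies r), u
6. q, u
7. not r, u
8. s, u
9. Box (s implies r), v
10. s implies r, v
11. r, v
Accessibility: uRu, uRv, vRv
Complete open branch: countermodel on an S4-frame, so not valid in S4, nor in K, T (the same frame is also a K-frame and a T-frame).

S5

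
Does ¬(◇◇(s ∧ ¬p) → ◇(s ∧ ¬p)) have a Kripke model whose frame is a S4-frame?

1. ¬(◇◇(s ∧ ¬p) → ◇(s ∧ ¬p)), 0
2. ◇◇(s ∧ ¬p), 0
3. ¬◇(s ∧ ¬p), 0
4. ¬(s ∧ ¬p), 0
5. p, 0
6. ◇(s ∧ ¬p), 1
7. ¬(s ∧ ¬p), 1
8. p, 1
9. s ∧ ¬p, 2
10. s, 2
11. ¬p, 2
12. ¬(s ∧ ¬p), 2
13. p, 2
Accessibility: 0R0, 0R1, 0R2, 1R1, 1R2, 2R2
Branch closes: p and ¬p both at 2.
(One branch shown.) All branches close.

Unsatisfiable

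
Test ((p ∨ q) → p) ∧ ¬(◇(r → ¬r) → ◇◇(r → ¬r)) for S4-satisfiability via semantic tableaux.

1. ((p ∨ q) → p) ∧ ¬(◇(r → ¬r) → ◇◇(r → ¬r)), w0
2. (p ∨ q) → p, w0
3. ¬(◇(r → ¬r) → ◇◇(r → ¬r)), w0
4. ◇(r → ¬r), w0
5. ¬◇◇(r → ¬r), w0
6. ¬◇(r → ¬r), w0
7. ¬(r → ¬r), w0
8. r, w0
9. ¬(p ∨ q), w0
10. ¬p, w0
11. ¬q, w0
12. r → ¬r, w1
13. ¬◇(r → ¬r), w1
14. ¬(r → ¬r), w1
15. r, w1
16. ¬r, w1
Accessibility: w0Rw0, w0Rw1, w1Rw1
Branch closes: r and ¬r both at w1.
All branches of the tableau close; one closing branch shown above.

Unsatisfiable (every branch closes)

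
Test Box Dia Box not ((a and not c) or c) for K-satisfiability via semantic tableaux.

Yes, satisfiable

1. Box Dia Box not ((a and not c) or c), 0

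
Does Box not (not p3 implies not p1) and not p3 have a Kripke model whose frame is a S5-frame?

1. Box not (not p3 implies not p1) and not p3, u
2. Box not (not p3 implies not p1), u
3. not p3, u
4. not (not p3 implies not p1), u
5. p1, u
Accessibility: uRu

Satisfiable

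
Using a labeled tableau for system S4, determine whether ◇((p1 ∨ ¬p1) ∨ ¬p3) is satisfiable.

1. ◇((p1 ∨ ¬p1) ∨ ¬p3), u
2. (p1 ∨ ¬p1) ∨ ¬p3, v
3. ¬p3, v
Accessibility: uRu, uRv, vRv

Yes, satisfiable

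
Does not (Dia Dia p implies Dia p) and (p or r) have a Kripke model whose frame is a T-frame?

1. not (Dia Dia p implies Dia p) and (p or r), 0
2. not (Dia Dia p implies Dia p), 0   [and-rule on 1]
3. p or r, 0   [and-rule on 1]
4. Dia Dia p, 0   [neg-implies-rule on 2]
5. not Dia p, 0   [neg-implies-rule on 2]
6. not p, 0   [neg-Dia-rule on 5 via 0R0]
7. r, 0   [or-rule on 3 (branches; this branch)]
8. Dia p, 1   [Dia-rule on 4: fresh world 1, 0R1]
9. not p, 1   [neg-Dia-rule on 5 via 0R1]
10. p, 2   [Dia-rule on 8: fresh world 2, 1R2]
Accessibility: 0R0, 0R1, 1R1, 1R2, 2R2

Yes, satisfiable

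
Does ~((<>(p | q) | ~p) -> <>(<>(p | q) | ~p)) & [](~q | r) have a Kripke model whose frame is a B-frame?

Unsatisfiable (every branch closes)

1. ~((<>(p | q) | ~p) -> <>(<>(p | q) | ~p)) & [](~q | r), u
2. ~((<>(p | q) | ~p) -> <>(<>(p | q) | ~p)), u
3. [](~q | r), u
4. <>(p | q) | ~p, u
5. ~<>(<>(p | q) | ~p), u
6. ~q | r, u
7. ~(<>(p | q) | ~p), u
8. ~<>(p | q), u
9. p, u
10. ~(p | q), u
11. ~p, u
12. ~q, u
Accessibility: uRu
Branch closes: p and ~p both at u.
(One branch shown.) All branches close.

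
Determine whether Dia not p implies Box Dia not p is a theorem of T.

Tableau for the negation not (Dia not p implies Box Dia not p):
1. not (Dia not p implies Box Dia not p), u
2. Dia not p, u
3. not Box Dia not p, u
4. not p, v
5. not Dia not p, w
6. p, w
Accessibility: uRu, uRv, uRw, vRv, wRw
The negation has an open branch (countermodel exists).

No, not valid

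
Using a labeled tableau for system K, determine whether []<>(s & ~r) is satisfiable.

Satisfiable (open branch found)

1. []<>(s & ~r), w0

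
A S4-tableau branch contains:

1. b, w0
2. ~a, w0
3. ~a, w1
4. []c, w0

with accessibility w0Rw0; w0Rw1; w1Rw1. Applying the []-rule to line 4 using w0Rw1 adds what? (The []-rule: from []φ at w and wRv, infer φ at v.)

c, w1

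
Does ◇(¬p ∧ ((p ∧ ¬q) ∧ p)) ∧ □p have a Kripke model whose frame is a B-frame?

1. ◇(¬p ∧ ((p ∧ ¬q) ∧ p)) ∧ □p, 0
2. ◇(¬p ∧ ((p ∧ ¬q) ∧ p)), 0   [∧-rule on 1]
3. □p, 0   [∧-rule on 1]
4. p, 0   [□-rule on 3 via 0R0]
5. ¬p ∧ ((p ∧ ¬q) ∧ p), 1   [◇-rule on 2: fresh world 1, 0R1]
6. ¬p, 1   [∧-rule on 5]
7. (p ∧ ¬q) ∧ p, 1   [∧-rule on 5]
8. p ∧ ¬q, 1   [∧-rule on 7]
9. p, 1   [∧-rule on 7]
Accessibility: 0R0, 0R1, 1R0, 1R1
Branch closes: p and ¬p both at 1.
(One branch shown.) All branches close.

Unsatisfiable (every branch closes)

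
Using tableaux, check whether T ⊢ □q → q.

Valid in T

Tableau for the negation ¬(□q → q):
1. ¬(□q → q), u
2. □q, u
3. ¬q, u
4. q, u
Accessibility: uRu
Branch closes: q and ¬q both at u.
Every branch of the negation's tableau closes; the branch above is one of them.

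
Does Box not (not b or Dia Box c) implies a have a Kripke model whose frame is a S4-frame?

Satisfiable

1. Box not (not b or Dia Box c) implies a, w0
2. a, w0
Accessibility: w0Rw0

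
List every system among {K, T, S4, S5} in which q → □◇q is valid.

S4-tableau for the negation ¬(q → □◇q):
1. ¬(q → □◇q), w0
2. q, w0   [¬→-rule on 1]
3. ¬□◇q, w0   [¬→-rule on 1]
4. ¬◇q, w1   [¬□-rule on 3: fresh world w1, w0Rw1]
5. ¬q, w1   [¬◇-rule on 4 via w1Rw1]
Accessibility: w0Rw0, w0Rw1, w1Rw1
Complete open branch: countermodel on an S4-frame, so not valid in S4, nor in K, T (the same frame is also a K-frame and a T-frame).
S5-tableau for the negation ¬(q → □◇q):
1. ¬(q → □◇q), w0
2. q, w0   [¬→-rule on 1]
3. ¬□◇q, w0   [¬→-rule on 1]
4. ¬◇q, w1   [¬□-rule on 3: fresh world w1, w0Rw1]
5. ¬q, w0   [¬◇-rule on 4 via w1Rw0]
Accessibility: w0Rw0, w0Rw1, w1Rw0, w1Rw1
Branch closes: q and ¬q both at w0.
Every branch closes (one shown): valid in S5.

S5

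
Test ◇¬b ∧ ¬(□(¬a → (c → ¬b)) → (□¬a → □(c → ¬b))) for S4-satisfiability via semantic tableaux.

Unsatisfiable

1. ◇¬b ∧ ¬(□(¬a → (c → ¬b)) → (□¬a → □(c → ¬b))), w0
2. ◇¬b, w0   [∧-rule on 1]
3. ¬(□(¬a → (c → ¬b)) → (□¬a → □(c → ¬b))), w0   [∧-rule on 1]
4. □(¬a → (c → ¬b)), w0   [¬→-rule on 3]
5. ¬(□¬a → □(c → ¬b)), w0   [¬→-rule on 3]
6. □¬a, w0   [¬→-rule on 5]
7. ¬□(c → ¬b), w0   [¬→-rule on 5]
8. ¬a → (c → ¬b), w0   [□-rule on 4 via w0Rw0]
9. ¬a, w0   [□-rule on 6 via w0Rw0]
10. c → ¬b, w0   [→-rule on 8 (branches; this branch)]
11. ¬b, w0   [→-rule on 10 (branches; this branch)]
12. ¬b, w1   [◇-rule on 2: fresh world w1, w0Rw1]
13. ¬a → (c → ¬b), w1   [□-rule on 4 via w0Rw1]
14. ¬a, w1   [□-rule on 6 via w0Rw1]
15. c → ¬b, w1   [→-rule on 13 (branches; this branch)]
16. ¬(c → ¬b), w2   [¬□-rule on 7: fresh world w2, w0Rw2]
17. c, w2   [¬→-rule on 16]
18. b, w2   [¬→-rule on 16]
19. ¬a → (c → ¬b), w2   [□-rule on 4 via w0Rw2]
20. ¬a, w2   [□-rule on 6 via w0Rw2]
21. c → ¬b, w2   [→-rule on 19 (branches; this branch)]
22. ¬b, w2   [→-rule on 21 (branches; this branch)]
Accessibility: w0Rw0, w0Rw1, w0Rw2, w1Rw1, w2Rw2
Branch closes: b and ¬b both at w2.
All branches of the tableau close; one closing branch shown above.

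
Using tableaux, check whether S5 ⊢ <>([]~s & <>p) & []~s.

Tableau for the negation ~(<>([]~s & <>p) & []~s):
1. ~(<>([]~s & <>p) & []~s), w0
2. ~[]~s, w0   [~&-rule on 1 (branches; this branch)]
3. s, w1   [~[]-rule on 2: fresh world w1, w0Rw1]
Accessibility: w0Rw0, w0Rw1, w1Rw0, w1Rw1
The negation has an open branch (countermodel exists).

No, not valid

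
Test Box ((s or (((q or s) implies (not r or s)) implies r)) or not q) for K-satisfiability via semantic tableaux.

Yes, satisfiable

1. Box ((s or (((q or s) implies (not r or s)) implies r)) or not q), 0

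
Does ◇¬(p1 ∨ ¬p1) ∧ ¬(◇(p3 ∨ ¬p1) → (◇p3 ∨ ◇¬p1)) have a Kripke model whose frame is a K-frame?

Unsatisfiable

1. ◇¬(p1 ∨ ¬p1) ∧ ¬(◇(p3 ∨ ¬p1) → (◇p3 ∨ ◇¬p1)), u
2. ◇¬(p1 ∨ ¬p1), u   [∧-rule on 1]
3. ¬(◇(p3 ∨ ¬p1) → (◇p3 ∨ ◇¬p1)), u   [∧-rule on 1]
4. ◇(p3 ∨ ¬p1), u   [¬→-rule on 3]
5. ¬(◇p3 ∨ ◇¬p1), u   [¬→-rule on 3]
6. ¬◇p3, u   [¬∨-rule on 5]
7. ¬◇¬p1, u   [¬∨-rule on 5]
8. ¬(p1 ∨ ¬p1), v   [◇-rule on 2: fresh world v, uRv]
9. ¬p1, v   [¬∨-rule on 8]
10. p1, v   [¬∨-rule on 8]
Accessibility: uRv
Branch closes: p1 and ¬p1 both at v.
(One branch shown.) All branches close.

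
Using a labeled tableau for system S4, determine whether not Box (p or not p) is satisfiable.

1. not Box (p or not p), w0
2. not (p or not p), w1   [neg-Box-rule on 1: fresh world w1, w0Rw1]
3. not p, w1   [neg-or-rule on 2]
4. p, w1   [neg-or-rule on 2]
Accessibility: w0Rw0, w0Rw1, w1Rw1
Branch closes: p and not p both at w1.
(One branch shown.) All branches close.

No, unsatisfiable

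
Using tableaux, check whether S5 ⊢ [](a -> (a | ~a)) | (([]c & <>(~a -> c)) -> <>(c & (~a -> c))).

Yes, valid

Tableau for the negation ~([](a -> (a | ~a)) | (([]c & <>(~a -> c)) -> <>(c & (~a -> c)))):
1. ~([](a -> (a | ~a)) | (([]c & <>(~a -> c)) -> <>(c & (~a -> c)))), u
2. ~[](a -> (a | ~a)), u   [~|-rule on 1]
3. ~(([]c & <>(~a -> c)) -> <>(c & (~a -> c))), u   [~|-rule on 1]
4. []c & <>(~a -> c), u   [~->-rule on 3]
5. ~<>(c & (~a -> c)), u   [~->-rule on 3]
6. []c, u   [&-rule on 4]
7. <>(~a -> c), u   [&-rule on 4]
8. ~(c & (~a -> c)), u   [~<>-rule on 5 via uRu]
9. c, u   [[]-rule on 6 via uRu]
10. ~(~a -> c), u   [~&-rule on 8 (branches; this branch)]
11. ~a, u   [~->-rule on 10]
12. ~c, u   [~->-rule on 10]
Accessibility: uRu
Branch closes: c and ~c both at u.
Every branch of the negation's tableau closes; the branch above is one of them.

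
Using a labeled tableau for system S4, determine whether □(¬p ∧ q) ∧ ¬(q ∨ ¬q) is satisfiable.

No, unsatisfiable

1. □(¬p ∧ q) ∧ ¬(q ∨ ¬q), w0
2. □(¬p ∧ q), w0
3. ¬(q ∨ ¬q), w0
4. ¬q, w0
5. q, w0
Accessibility: w0Rw0
Branch closes: q and ¬q both at w0.
All branches of the tableau close; one closing branch shown above.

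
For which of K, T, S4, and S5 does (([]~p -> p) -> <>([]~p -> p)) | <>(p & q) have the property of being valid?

T, S4, S5

T-tableau for the negation ~((([]~p -> p) -> <>([]~p -> p)) | <>(p & q)):
1. ~((([]~p -> p) -> <>([]~p -> p)) | <>(p & q)), u
2. ~(([]~p -> p) -> <>([]~p -> p)), u
3. ~<>(p & q), u
4. []~p -> p, u
5. ~<>([]~p -> p), u
6. ~(p & q), u
7. ~([]~p -> p), u
8. []~p, u
9. ~p, u
10. ~[]~p, u
11. ~q, u
12. p, v
13. ~(p & q), v
14. ~([]~p -> p), v
15. []~p, v
16. ~p, v
Accessibility: uRu, uRv, vRv
Branch closes: p and ~p both at v.
Every branch closes (one shown): valid in T, hence also in S4, S5 (every theorem of T is a theorem of S4 and S5).
K-tableau for the negation ~((([]~p -> p) -> <>([]~p -> p)) | <>(p & q)):
1. ~((([]~p -> p) -> <>([]~p -> p)) | <>(p & q)), u
2. ~(([]~p -> p) -> <>([]~p -> p)), u
3. ~<>(p & q), u
4. []~p -> p, u
5. ~<>([]~p -> p), u
6. p, u
Complete open branch: countermodel on a K-frame, so not valid in K.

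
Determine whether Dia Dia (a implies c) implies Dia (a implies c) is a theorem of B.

Tableau for the negation not (Dia Dia (a implies c) implies Dia (a implies c)):
1. not (Dia Dia (a implies c) implies Dia (a implies c)), w0
2. Dia Dia (a implies c), w0
3. not Dia (a implies c), w0
4. not (a implies c), w0
5. a, w0
6. not c, w0
7. Dia (a implies c), w1
8. not (a implies c), w1
9. a, w1
10. not c, w1
11. a implies c, w2
12. c, w2
Accessibility: w0Rw0, w0Rw1, w1Rw0, w1Rw1, w1Rw2, w2Rw1, w2Rw2
The negation has an open branch (countermodel exists).

Invalid (countermodel exists)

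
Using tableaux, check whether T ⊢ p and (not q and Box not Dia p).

Not valid

Tableau for the negation not (p and (not q and Box not Dia p)):
1. not (p and (not q and Box not Dia p)), u
2. not (not q and Box not Dia p), u   [neg-and-rule on 1 (branches; this branch)]
3. not Box not Dia p, u   [neg-and-rule on 2 (branches; this branch)]
4. Dia p, v   [neg-Box-rule on 3: fresh world v, uRv]
5. p, w   [Dia-rule on 4: fresh world w, vRw]
Accessibility: uRu, uRv, vRv, vRw, wRw
The negation has an open branch (countermodel exists).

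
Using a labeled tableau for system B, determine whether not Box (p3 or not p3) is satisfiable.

No, unsatisfiable

1. not Box (p3 or not p3), 0
2. not (p3 or not p3), 1
3. not p3, 1
4. p3, 1
Accessibility: 0R0, 0R1, 1R0, 1R1
Branch closes: p3 and not p3 both at 1.
Every branch closes; the branch above is one of them.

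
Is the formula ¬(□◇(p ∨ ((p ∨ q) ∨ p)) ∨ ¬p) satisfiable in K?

Satisfiable (open branch found)

1. ¬(□◇(p ∨ ((p ∨ q) ∨ p)) ∨ ¬p), u
2. ¬□◇(p ∨ ((p ∨ q) ∨ p)), u
3. p, u
4. ¬◇(p ∨ ((p ∨ q) ∨ p)), v
Accessibility: uRv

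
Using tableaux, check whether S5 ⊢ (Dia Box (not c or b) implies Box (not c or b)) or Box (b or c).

Valid in S5

Tableau for the negation not ((Dia Box (not c or b) implies Box (not c or b)) or Box (b or c)):
1. not ((Dia Box (not c or b) implies Box (not c or b)) or Box (b or c)), w0
2. not (Dia Box (not c or b) implies Box (not c or b)), w0
3. not Box (b or c), w0
4. Dia Box (not c or b), w0
5. not Box (not c or b), w0
6. not (b or c), w1
7. not b, w1
8. not c, w1
9. Box (not c or b), w2
10. not c or b, w0
11. not c or b, w1
12. not c or b, w2
13. b, w0
14. b, w2
15. not (not c or b), w3
16. c, w3
17. not b, w3
18. not c or b, w3
19. b, w3
Accessibility: w0Rw0, w0Rw1, w0Rw2, w0Rw3, w1Rw0, w1Rw1, w1Rw2, w1Rw3, w2Rw0, w2Rw1, w2Rw2, w2Rw3, w3Rw0, w3Rw1, w3Rw2, w3Rw3
Branch closes: b and not b both at w3.
All branches of the negation close; one closing branch shown above.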